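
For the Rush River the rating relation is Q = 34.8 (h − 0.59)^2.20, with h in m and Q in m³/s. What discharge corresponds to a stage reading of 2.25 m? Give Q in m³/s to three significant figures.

Q = 34.8 × (2.25 − 0.59)^2.20 = 34.8 × 1.66^2.20 = 106.1 m³/s

106 m³/s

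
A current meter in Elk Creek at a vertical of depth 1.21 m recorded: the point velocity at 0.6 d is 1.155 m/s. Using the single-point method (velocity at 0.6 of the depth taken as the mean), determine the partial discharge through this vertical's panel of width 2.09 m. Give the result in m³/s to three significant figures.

2.92 m³/s

v̄ = v₀.₆ = 1.155 m/s
q = v̄ × d × w = 1.155 × 1.21 × 2.09 = 2.921 m³/s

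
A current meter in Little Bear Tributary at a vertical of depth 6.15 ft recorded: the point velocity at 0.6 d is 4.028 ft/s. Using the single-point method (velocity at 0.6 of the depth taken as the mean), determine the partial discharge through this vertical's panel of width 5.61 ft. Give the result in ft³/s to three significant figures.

139 ft³/s

v̄ = v₀.₆ = 4.028 ft/s
q = v̄ × d × w = 4.028 × 6.15 × 5.61 = 139.0 ft³/s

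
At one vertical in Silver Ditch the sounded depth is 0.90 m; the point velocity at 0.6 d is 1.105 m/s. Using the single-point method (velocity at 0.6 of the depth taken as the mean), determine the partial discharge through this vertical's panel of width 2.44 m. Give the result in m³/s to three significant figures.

2.43 m³/s

v̄ = v₀.₆ = 1.105 m/s
q = v̄ × d × w = 1.105 × 0.90 × 2.44 = 2.427 m³/s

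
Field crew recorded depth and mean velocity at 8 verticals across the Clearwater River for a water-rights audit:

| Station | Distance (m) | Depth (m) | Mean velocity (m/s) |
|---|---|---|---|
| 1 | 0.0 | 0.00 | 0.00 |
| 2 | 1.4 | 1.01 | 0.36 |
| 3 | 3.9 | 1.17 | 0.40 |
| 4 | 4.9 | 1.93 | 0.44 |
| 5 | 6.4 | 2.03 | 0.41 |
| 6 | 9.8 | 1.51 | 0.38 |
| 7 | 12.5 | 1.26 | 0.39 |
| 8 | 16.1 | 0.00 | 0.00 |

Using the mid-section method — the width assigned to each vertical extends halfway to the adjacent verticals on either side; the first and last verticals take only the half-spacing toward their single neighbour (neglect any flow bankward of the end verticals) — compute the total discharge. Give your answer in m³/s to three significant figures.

w_2 = (3.9 − 0.0)/2 = 1.95 m; q_2 = 0.36 × 1.01 × 1.95 = 0.7090 m³/s
w_3 = (4.9 − 1.4)/2 = 1.75 m; q_3 = 0.40 × 1.17 × 1.75 = 0.8190 m³/s
w_4 = (6.4 − 3.9)/2 = 1.25 m; q_4 = 0.44 × 1.93 × 1.25 = 1.062 m³/s
w_5 = (9.8 − 4.9)/2 = 2.45 m; q_5 = 0.41 × 2.03 × 2.45 = 2.039 m³/s
w_6 = (12.5 − 6.4)/2 = 3.05 m; q_6 = 0.38 × 1.51 × 3.05 = 1.750 m³/s
w_7 = (16.1 − 9.8)/2 = 3.15 m; q_7 = 0.39 × 1.26 × 3.15 = 1.548 m³/s
Stations 1, 8 contribute zero (depth or velocity is 0).
Q = Σ qᵢ = 7.927 m³/s

7.93 m³/s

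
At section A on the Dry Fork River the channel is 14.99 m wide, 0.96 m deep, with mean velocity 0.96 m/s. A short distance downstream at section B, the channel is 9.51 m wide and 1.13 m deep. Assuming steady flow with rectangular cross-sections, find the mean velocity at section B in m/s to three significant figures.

Q = A₁V₁ = (14.99×0.96) × 0.96 = 13.81 m³/s
A₂ = 9.51 × 1.13 = 10.75 m²
V₂ = Q/A₂ = 13.81/10.75 = 1.286 m/s

1.29 m/s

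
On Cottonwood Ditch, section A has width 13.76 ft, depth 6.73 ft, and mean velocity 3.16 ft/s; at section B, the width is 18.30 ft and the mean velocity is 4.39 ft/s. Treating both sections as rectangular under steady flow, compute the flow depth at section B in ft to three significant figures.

3.64 ft

Q = A₁V₁ = (13.76×6.73) × 3.16 = 292.6 ft³/s
d₂ = Q/(b₂ V₂) = 292.6/(18.30×4.39) = 3.643 ft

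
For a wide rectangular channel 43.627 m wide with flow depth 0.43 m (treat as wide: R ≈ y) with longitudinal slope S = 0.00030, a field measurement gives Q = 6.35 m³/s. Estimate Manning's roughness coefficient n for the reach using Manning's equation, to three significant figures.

A = b·y = 43.627 × 0.43 = 18.76 m²
Wide channel: R ≈ y = 0.43 m
n = (1/Q)·A·R^(2/3)·S^(1/2) = (1/6.35) × 18.76 × 0.5697 × 0.01732 = 0.02915

0.0292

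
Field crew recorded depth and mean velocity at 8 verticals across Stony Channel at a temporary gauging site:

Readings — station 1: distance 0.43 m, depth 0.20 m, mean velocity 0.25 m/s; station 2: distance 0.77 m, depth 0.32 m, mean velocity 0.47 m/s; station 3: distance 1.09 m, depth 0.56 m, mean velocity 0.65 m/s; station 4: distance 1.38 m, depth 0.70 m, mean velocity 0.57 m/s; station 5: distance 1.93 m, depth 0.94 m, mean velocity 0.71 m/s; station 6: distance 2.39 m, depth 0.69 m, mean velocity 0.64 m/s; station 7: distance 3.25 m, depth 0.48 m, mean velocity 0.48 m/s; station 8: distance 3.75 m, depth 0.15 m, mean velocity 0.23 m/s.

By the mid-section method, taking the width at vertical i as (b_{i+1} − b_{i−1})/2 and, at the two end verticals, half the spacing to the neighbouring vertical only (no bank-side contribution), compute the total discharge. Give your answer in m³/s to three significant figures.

w_1 = (0.77 − 0.43)/2 = 0.17 m; q_1 = 0.25 × 0.20 × 0.17 = 0.008500 m³/s
w_2 = (1.09 − 0.43)/2 = 0.33 m; q_2 = 0.47 × 0.32 × 0.33 = 0.04963 m³/s
w_3 = (1.38 − 0.77)/2 = 0.305 m; q_3 = 0.65 × 0.56 × 0.305 = 0.1110 m³/s
w_4 = (1.93 − 1.09)/2 = 0.42 m; q_4 = 0.57 × 0.70 × 0.42 = 0.1676 m³/s
w_5 = (2.39 − 1.38)/2 = 0.505 m; q_5 = 0.71 × 0.94 × 0.505 = 0.3370 m³/s
w_6 = (3.25 − 1.93)/2 = 0.66 m; q_6 = 0.64 × 0.69 × 0.66 = 0.2915 m³/s
w_7 = (3.75 − 2.39)/2 = 0.68 m; q_7 = 0.48 × 0.48 × 0.68 = 0.1567 m³/s
w_8 = (3.75 − 3.25)/2 = 0.25 m; q_8 = 0.23 × 0.15 × 0.25 = 0.008625 m³/s
Q = Σ qᵢ = 1.131 m³/s

1.13 m³/s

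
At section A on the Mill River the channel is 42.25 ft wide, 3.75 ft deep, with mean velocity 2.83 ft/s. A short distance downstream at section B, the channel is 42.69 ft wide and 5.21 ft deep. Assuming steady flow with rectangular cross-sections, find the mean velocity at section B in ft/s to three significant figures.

Q = A₁V₁ = (42.25×3.75) × 2.83 = 448.4 ft³/s
A₂ = 42.69 × 5.21 = 222.4 ft²
V₂ = Q/A₂ = 448.4/222.4 = 2.016 ft/s

2.02 ft/s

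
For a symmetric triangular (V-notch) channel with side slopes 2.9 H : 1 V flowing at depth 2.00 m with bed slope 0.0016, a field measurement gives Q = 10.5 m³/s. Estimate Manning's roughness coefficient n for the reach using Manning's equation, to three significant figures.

A = z·y² = 2.9×2.00² = 11.60 m²
P = 2y√(1+z²) = 2×2.00×√(1+2.9²) = 12.27 m
R = A/P = 11.60/12.27 = 0.9454 m
n = (1/Q)·A·R^(2/3)·S^(1/2) = (1/10.5) × 11.60 × 0.9632 × 0.04000 = 0.04257

0.0426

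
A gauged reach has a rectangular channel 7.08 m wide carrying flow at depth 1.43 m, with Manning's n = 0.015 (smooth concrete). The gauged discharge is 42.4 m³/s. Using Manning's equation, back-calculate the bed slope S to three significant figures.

0.00385

A = b·y = 7.08 × 1.43 = 10.12 m²
P = b + 2y = 7.08 + 2×1.43 = 9.940 m
R = A/P = 10.12/9.940 = 1.019 m
S = (Q·n / (1·A·R^(2/3)))² = (42.4×0.015 / (1×10.12×1.012))² = 0.003851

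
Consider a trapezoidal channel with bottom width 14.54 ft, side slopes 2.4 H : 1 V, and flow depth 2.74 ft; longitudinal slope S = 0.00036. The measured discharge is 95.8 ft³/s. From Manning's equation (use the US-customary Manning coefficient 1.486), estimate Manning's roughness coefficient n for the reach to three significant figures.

A = (b + z·y)·y = (14.54 + 2.4×2.74)×2.74 = 57.86 ft²
P = b + 2y√(1+z²) = 14.54 + 2×2.74×√(1+2.4²) = 28.79 ft
R = A/P = 57.86/28.79 = 2.010 ft
n = (1.486/Q)·A·R^(2/3)·S^(1/2) = (1.486/95.8) × 57.86 × 1.593 × 0.01897 = 0.02712

0.0271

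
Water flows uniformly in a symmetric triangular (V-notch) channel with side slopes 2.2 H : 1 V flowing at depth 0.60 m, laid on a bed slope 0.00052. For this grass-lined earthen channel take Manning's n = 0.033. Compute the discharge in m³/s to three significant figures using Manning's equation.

A = z·y² = 2.2×0.60² = 0.7920 m²
P = 2y√(1+z²) = 2×0.60×√(1+2.2²) = 2.900 m
R = A/P = 0.7920/2.900 = 0.2731 m
Q = (1/n)·A·R^(2/3)·S^(1/2) = (1/0.033) × 0.7920 × 0.2731^(2/3) × 0.00052^(1/2) = 0.2304 m³/s

0.230 m³/s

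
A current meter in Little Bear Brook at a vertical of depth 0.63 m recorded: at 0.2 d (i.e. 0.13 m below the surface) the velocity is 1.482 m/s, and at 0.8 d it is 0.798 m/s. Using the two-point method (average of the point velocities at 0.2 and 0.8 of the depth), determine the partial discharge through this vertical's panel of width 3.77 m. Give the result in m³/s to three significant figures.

2.71 m³/s

v̄ = (1.482 + 0.798) / 2 = 1.140 m/s
q = v̄ × d × w = 1.140 × 0.63 × 3.77 = 2.708 m³/s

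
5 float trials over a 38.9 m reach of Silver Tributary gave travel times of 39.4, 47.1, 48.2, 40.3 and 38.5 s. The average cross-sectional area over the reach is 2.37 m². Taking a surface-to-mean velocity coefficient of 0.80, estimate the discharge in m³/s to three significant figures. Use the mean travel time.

t̄ = (39.4 + 47.1 + 48.2 + 40.3 + 38.5) / 5 = 42.7 s
v_surface = L / t̄ = 38.9 / 42.7 = 0.9110 m/s
v_mean = 0.80 × 0.9110 = 0.7288 m/s
Q = A × v_mean = 2.37 × 0.7288 = 1.727 m³/s

1.73 m³/s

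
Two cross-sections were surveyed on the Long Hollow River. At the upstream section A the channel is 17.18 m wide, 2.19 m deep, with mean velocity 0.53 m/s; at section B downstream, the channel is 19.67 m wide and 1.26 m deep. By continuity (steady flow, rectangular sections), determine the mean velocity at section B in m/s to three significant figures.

Q = A₁V₁ = (17.18×2.19) × 0.53 = 19.94 m³/s
A₂ = 19.67 × 1.26 = 24.78 m²
V₂ = Q/A₂ = 19.94/24.78 = 0.8046 m/s

0.805 m/s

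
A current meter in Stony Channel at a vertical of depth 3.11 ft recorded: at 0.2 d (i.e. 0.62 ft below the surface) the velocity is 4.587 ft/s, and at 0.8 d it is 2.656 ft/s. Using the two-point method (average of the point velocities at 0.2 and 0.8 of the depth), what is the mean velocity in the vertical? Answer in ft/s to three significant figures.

3.62 ft/s

v̄ = (4.587 + 2.656) / 2 = 3.622 ft/s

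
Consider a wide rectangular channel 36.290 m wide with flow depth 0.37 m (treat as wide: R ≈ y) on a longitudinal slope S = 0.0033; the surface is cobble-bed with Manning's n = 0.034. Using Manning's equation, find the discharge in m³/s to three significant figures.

A = b·y = 36.290 × 0.37 = 13.43 m²
Wide channel: R ≈ y = 0.37 m
Q = (1/n)·A·R^(2/3)·S^(1/2) = (1/0.034) × 13.43 × 0.3700^(2/3) × 0.0033^(1/2) = 11.69 m³/s

11.7 m³/s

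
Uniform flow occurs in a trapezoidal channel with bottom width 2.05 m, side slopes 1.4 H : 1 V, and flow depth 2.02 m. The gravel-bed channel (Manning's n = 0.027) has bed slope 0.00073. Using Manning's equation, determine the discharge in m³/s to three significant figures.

A = (b + z·y)·y = (2.05 + 1.4×2.02)×2.02 = 9.854 m²
P = b + 2y√(1+z²) = 2.05 + 2×2.02×√(1+1.4²) = 9.001 m
R = A/P = 9.854/9.001 = 1.095 m
Q = (1/n)·A·R^(2/3)·S^(1/2) = (1/0.027) × 9.854 × 1.095^(2/3) × 0.00073^(1/2) = 10.47 m³/s

10.5 m³/s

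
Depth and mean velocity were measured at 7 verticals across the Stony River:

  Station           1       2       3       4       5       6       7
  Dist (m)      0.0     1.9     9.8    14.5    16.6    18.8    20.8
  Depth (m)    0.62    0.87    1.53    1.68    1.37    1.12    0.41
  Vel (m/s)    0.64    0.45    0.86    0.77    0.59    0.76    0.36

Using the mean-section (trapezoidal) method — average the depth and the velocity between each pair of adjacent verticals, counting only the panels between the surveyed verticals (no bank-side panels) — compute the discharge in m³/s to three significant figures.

Panel 1-2: Δb = 1.9 m, d̄ = (0.62+0.87)/2 = 0.745, v̄ = (0.64+0.45)/2 = 0.545 → q = 1.9×0.745×0.545 = 0.7714 m³/s
Panel 2-3: Δb = 7.9 m, d̄ = (0.87+1.53)/2 = 1.2, v̄ = (0.45+0.86)/2 = 0.655 → q = 7.9×1.2×0.655 = 6.209 m³/s
Panel 3-4: Δb = 4.7 m, d̄ = (1.53+1.68)/2 = 1.605, v̄ = (0.86+0.77)/2 = 0.815 → q = 4.7×1.605×0.815 = 6.148 m³/s
Panel 4-5: Δb = 2.1 m, d̄ = (1.68+1.37)/2 = 1.525, v̄ = (0.77+0.59)/2 = 0.68 → q = 2.1×1.525×0.68 = 2.178 m³/s
Panel 5-6: Δb = 2.2 m, d̄ = (1.37+1.12)/2 = 1.245, v̄ = (0.59+0.76)/2 = 0.675 → q = 2.2×1.245×0.675 = 1.849 m³/s
Panel 6-7: Δb = 2 m, d̄ = (1.12+0.41)/2 = 0.765, v̄ = (0.76+0.36)/2 = 0.56 → q = 2×0.765×0.56 = 0.8568 m³/s
Q = Σ q = 18.01 m³/s

18.0 m³/s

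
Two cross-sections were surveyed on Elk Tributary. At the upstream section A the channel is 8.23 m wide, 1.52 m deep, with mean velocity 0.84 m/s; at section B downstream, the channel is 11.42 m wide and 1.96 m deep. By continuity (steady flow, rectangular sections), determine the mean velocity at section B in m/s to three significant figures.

Q = A₁V₁ = (8.23×1.52) × 0.84 = 10.51 m³/s
A₂ = 11.42 × 1.96 = 22.38 m²
V₂ = Q/A₂ = 10.51/22.38 = 0.4695 m/s

0.469 m/s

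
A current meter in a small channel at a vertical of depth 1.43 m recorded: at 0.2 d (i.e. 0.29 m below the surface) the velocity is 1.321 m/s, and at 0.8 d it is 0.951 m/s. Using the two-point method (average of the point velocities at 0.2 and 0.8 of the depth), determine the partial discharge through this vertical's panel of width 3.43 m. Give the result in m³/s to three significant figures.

v̄ = (1.321 + 0.951) / 2 = 1.136 m/s
q = v̄ × d × w = 1.136 × 1.43 × 3.43 = 5.572 m³/s

5.57 m³/s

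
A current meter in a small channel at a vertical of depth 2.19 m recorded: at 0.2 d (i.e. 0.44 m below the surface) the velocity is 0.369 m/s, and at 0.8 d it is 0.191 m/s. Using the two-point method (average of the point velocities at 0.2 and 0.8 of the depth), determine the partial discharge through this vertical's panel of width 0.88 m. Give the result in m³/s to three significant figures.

0.540 m³/s

v̄ = (0.369 + 0.191) / 2 = 0.2800 m/s
q = v̄ × d × w = 0.2800 × 2.19 × 0.88 = 0.5396 m³/s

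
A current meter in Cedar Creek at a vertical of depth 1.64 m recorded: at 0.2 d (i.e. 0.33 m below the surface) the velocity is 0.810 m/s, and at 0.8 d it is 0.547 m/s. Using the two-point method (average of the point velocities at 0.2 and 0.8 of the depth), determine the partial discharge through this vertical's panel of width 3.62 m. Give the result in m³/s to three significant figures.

4.03 m³/s

v̄ = (0.810 + 0.547) / 2 = 0.6785 m/s
q = v̄ × d × w = 0.6785 × 1.64 × 3.62 = 4.028 m³/s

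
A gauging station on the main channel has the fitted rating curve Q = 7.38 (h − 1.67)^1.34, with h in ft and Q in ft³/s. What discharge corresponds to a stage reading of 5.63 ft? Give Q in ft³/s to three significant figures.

Q = 7.38 × (5.63 − 1.67)^1.34 = 7.38 × 3.96^1.34 = 46.66 ft³/s

46.7 ft³/s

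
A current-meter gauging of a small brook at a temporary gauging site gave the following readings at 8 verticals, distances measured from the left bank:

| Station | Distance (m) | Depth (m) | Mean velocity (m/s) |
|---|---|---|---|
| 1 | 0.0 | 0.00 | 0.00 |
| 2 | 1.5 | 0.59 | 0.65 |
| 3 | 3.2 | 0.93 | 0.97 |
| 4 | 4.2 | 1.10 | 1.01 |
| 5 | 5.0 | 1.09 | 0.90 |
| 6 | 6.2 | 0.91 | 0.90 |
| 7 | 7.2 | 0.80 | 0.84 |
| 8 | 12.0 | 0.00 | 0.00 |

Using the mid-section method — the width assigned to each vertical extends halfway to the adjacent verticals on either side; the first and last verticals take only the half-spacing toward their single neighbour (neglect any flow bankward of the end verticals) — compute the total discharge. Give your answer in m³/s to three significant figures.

6.66 m³/s

w_2 = (3.2 − 0.0)/2 = 1.6 m; q_2 = 0.65 × 0.59 × 1.6 = 0.6136 m³/s
w_3 = (4.2 − 1.5)/2 = 1.35 m; q_3 = 0.97 × 0.93 × 1.35 = 1.218 m³/s
w_4 = (5.0 − 3.2)/2 = 0.9 m; q_4 = 1.01 × 1.10 × 0.9 = 0.9999 m³/s
w_5 = (6.2 − 4.2)/2 = 1 m; q_5 = 0.90 × 1.09 × 1 = 0.9810 m³/s
w_6 = (7.2 − 5.0)/2 = 1.1 m; q_6 = 0.90 × 0.91 × 1.1 = 0.9009 m³/s
w_7 = (12.0 − 6.2)/2 = 2.9 m; q_7 = 0.84 × 0.80 × 2.9 = 1.949 m³/s
Stations 1, 8 contribute zero (depth or velocity is 0).
Q = Σ qᵢ = 6.662 m³/s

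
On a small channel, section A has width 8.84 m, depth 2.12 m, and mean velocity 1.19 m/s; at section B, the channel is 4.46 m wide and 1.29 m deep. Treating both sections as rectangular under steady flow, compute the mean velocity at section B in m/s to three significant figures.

3.88 m/s

Q = A₁V₁ = (8.84×2.12) × 1.19 = 22.30 m³/s
A₂ = 4.46 × 1.29 = 5.753 m²
V₂ = Q/A₂ = 22.30/5.753 = 3.876 m/s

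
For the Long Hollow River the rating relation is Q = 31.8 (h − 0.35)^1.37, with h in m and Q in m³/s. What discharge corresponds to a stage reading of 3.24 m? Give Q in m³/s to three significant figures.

Q = 31.8 × (3.24 − 0.35)^1.37 = 31.8 × 2.89^1.37 = 136.1 m³/s

136 m³/s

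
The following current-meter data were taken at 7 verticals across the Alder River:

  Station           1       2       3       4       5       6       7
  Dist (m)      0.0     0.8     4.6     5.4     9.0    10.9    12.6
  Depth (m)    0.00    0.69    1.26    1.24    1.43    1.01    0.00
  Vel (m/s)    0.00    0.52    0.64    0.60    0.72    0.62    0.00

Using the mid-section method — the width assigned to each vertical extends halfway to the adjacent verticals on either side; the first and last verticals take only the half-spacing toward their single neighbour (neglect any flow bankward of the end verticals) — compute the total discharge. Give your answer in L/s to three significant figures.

8280 L/s

w_2 = (4.6 − 0.0)/2 = 2.3 m; q_2 = 0.52 × 0.69 × 2.3 = 0.8252 m³/s
w_3 = (5.4 − 0.8)/2 = 2.3 m; q_3 = 0.64 × 1.26 × 2.3 = 1.855 m³/s
w_4 = (9.0 − 4.6)/2 = 2.2 m; q_4 = 0.60 × 1.24 × 2.2 = 1.637 m³/s
w_5 = (10.9 − 5.4)/2 = 2.75 m; q_5 = 0.72 × 1.43 × 2.75 = 2.831 m³/s
w_6 = (12.6 − 9.0)/2 = 1.8 m; q_6 = 0.62 × 1.01 × 1.8 = 1.127 m³/s
Stations 1, 7 contribute zero (depth or velocity is 0).
Q = Σ qᵢ = 8.275 m³/s
= 8.275 × 1000 = 8275 L/s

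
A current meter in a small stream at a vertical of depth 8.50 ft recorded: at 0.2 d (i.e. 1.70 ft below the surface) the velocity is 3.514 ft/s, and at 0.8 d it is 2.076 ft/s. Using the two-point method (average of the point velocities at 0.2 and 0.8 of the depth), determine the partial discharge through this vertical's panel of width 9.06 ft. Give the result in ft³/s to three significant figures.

215 ft³/s

v̄ = (3.514 + 2.076) / 2 = 2.795 ft/s
q = v̄ × d × w = 2.795 × 8.50 × 9.06 = 215.2 ft³/s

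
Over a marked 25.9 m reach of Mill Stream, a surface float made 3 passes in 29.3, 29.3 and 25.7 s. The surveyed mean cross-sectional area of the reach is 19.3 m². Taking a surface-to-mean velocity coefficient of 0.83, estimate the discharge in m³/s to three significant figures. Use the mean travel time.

14.8 m³/s

t̄ = (29.3 + 29.3 + 25.7) / 3 = 28.1 s
v_surface = L / t̄ = 25.9 / 28.1 = 0.9217 m/s
v_mean = 0.83 × 0.9217 = 0.7650 m/s
Q = A × v_mean = 19.3 × 0.7650 = 14.76 m³/s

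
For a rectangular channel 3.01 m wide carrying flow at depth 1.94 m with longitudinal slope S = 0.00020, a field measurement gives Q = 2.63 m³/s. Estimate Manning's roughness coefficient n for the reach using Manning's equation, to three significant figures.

A = b·y = 3.01 × 1.94 = 5.839 m²
P = b + 2y = 3.01 + 2×1.94 = 6.890 m
R = A/P = 5.839/6.890 = 0.8475 m
n = (1/Q)·A·R^(2/3)·S^(1/2) = (1/2.63) × 5.839 × 0.8956 × 0.01414 = 0.02812

0.0281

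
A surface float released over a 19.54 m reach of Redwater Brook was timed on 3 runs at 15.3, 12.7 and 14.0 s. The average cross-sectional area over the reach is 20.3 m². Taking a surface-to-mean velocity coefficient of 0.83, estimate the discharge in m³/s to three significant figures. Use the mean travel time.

t̄ = (15.3 + 12.7 + 14.0) / 3 = 14 s
v_surface = L / t̄ = 19.54 / 14 = 1.396 m/s
v_mean = 0.83 × 1.396 = 1.158 m/s
Q = A × v_mean = 20.3 × 1.158 = 23.52 m³/s

23.5 m³/s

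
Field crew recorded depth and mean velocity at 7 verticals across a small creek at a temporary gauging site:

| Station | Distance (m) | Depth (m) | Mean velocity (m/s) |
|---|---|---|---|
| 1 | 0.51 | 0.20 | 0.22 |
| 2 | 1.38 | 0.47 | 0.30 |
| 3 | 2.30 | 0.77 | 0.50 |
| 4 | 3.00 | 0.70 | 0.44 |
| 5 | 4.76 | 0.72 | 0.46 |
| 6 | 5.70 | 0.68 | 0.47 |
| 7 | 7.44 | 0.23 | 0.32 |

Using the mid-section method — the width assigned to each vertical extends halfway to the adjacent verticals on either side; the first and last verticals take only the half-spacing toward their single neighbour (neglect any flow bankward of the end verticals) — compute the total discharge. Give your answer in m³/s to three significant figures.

1.78 m³/s

w_1 = (1.38 − 0.51)/2 = 0.435 m; q_1 = 0.22 × 0.20 × 0.435 = 0.01914 m³/s
w_2 = (2.30 − 0.51)/2 = 0.895 m; q_2 = 0.30 × 0.47 × 0.895 = 0.1262 m³/s
w_3 = (3.00 − 1.38)/2 = 0.81 m; q_3 = 0.50 × 0.77 × 0.81 = 0.3119 m³/s
w_4 = (4.76 − 2.30)/2 = 1.23 m; q_4 = 0.44 × 0.70 × 1.23 = 0.3788 m³/s
w_5 = (5.70 − 3.00)/2 = 1.35 m; q_5 = 0.46 × 0.72 × 1.35 = 0.4471 m³/s
w_6 = (7.44 − 4.76)/2 = 1.34 m; q_6 = 0.47 × 0.68 × 1.34 = 0.4283 m³/s
w_7 = (7.44 − 5.70)/2 = 0.87 m; q_7 = 0.32 × 0.23 × 0.87 = 0.06403 m³/s
Q = Σ qᵢ = 1.775 m³/s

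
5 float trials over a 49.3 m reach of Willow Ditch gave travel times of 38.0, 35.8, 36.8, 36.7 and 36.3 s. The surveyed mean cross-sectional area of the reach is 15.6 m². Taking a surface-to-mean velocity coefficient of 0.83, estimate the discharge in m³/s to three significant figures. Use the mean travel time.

17.4 m³/s

t̄ = (38.0 + 35.8 + 36.8 + 36.7 + 36.3) / 5 = 36.72 s
v_surface = L / t̄ = 49.3 / 36.72 = 1.343 m/s
v_mean = 0.83 × 1.343 = 1.114 m/s
Q = A × v_mean = 15.6 × 1.114 = 17.38 m³/s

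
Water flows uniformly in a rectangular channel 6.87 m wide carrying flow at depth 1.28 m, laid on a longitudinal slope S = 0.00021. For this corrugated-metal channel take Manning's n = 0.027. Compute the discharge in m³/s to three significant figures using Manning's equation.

A = b·y = 6.87 × 1.28 = 8.794 m²
P = b + 2y = 6.87 + 2×1.28 = 9.430 m
R = A/P = 8.794/9.430 = 0.9325 m
Q = (1/n)·A·R^(2/3)·S^(1/2) = (1/0.027) × 8.794 × 0.9325^(2/3) × 0.00021^(1/2) = 4.505 m³/s

4.50 m³/s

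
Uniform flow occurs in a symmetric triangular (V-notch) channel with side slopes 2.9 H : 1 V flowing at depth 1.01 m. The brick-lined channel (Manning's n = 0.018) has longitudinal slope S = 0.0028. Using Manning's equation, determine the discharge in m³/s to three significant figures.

A = z·y² = 2.9×1.01² = 2.958 m²
P = 2y√(1+z²) = 2×1.01×√(1+2.9²) = 6.196 m
R = A/P = 2.958/6.196 = 0.4774 m
Q = (1/n)·A·R^(2/3)·S^(1/2) = (1/0.018) × 2.958 × 0.4774^(2/3) × 0.0028^(1/2) = 5.312 m³/s

5.31 m³/s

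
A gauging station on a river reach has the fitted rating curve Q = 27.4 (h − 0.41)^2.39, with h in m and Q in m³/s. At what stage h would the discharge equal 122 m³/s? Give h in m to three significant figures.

2.28 m

h − h₀ = (Q/C)^(1/b) = (122/27.4)^(1/2.39) = 1.868 m
h = 0.41 + 1.868 = 2.278 m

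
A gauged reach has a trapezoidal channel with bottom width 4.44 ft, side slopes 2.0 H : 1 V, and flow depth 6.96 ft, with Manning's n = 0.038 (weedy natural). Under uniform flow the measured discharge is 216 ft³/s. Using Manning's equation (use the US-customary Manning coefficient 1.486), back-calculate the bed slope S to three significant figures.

A = (b + z·y)·y = (4.44 + 2.0×6.96)×6.96 = 127.8 ft²
P = b + 2y√(1+z²) = 4.44 + 2×6.96×√(1+2.0²) = 35.57 ft
R = A/P = 127.8/35.57 = 3.593 ft
S = (Q·n / (1.486·A·R^(2/3)))² = (216×0.038 / (1.486×127.8×2.346))² = 0.0003395

0.000340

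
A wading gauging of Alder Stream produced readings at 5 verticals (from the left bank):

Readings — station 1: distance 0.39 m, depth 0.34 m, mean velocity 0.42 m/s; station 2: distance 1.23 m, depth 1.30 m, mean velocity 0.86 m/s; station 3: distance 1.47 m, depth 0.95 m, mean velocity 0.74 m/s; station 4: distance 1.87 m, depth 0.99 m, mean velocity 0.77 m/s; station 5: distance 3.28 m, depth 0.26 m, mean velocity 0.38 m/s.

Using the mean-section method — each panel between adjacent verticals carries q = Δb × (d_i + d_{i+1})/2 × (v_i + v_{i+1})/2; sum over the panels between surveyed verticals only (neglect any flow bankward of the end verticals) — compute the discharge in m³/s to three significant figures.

Panel 1-2: Δb = 0.84 m, d̄ = (0.34+1.30)/2 = 0.82, v̄ = (0.42+0.86)/2 = 0.64 → q = 0.84×0.82×0.64 = 0.4408 m³/s
Panel 2-3: Δb = 0.24 m, d̄ = (1.30+0.95)/2 = 1.125, v̄ = (0.86+0.74)/2 = 0.8 → q = 0.24×1.125×0.8 = 0.2160 m³/s
Panel 3-4: Δb = 0.4 m, d̄ = (0.95+0.99)/2 = 0.97, v̄ = (0.74+0.77)/2 = 0.755 → q = 0.4×0.97×0.755 = 0.2929 m³/s
Panel 4-5: Δb = 1.41 m, d̄ = (0.99+0.26)/2 = 0.625, v̄ = (0.77+0.38)/2 = 0.575 → q = 1.41×0.625×0.575 = 0.5067 m³/s
Q = Σ q = 1.456 m³/s

1.46 m³/s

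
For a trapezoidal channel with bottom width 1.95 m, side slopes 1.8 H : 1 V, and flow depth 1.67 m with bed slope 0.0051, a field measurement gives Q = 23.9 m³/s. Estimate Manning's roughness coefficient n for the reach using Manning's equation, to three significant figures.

0.0237

A = (b + z·y)·y = (1.95 + 1.8×1.67)×1.67 = 8.277 m²
P = b + 2y√(1+z²) = 1.95 + 2×1.67×√(1+1.8²) = 8.827 m
R = A/P = 8.277/8.827 = 0.9376 m
n = (1/Q)·A·R^(2/3)·S^(1/2) = (1/23.9) × 8.277 × 0.9579 × 0.07141 = 0.02369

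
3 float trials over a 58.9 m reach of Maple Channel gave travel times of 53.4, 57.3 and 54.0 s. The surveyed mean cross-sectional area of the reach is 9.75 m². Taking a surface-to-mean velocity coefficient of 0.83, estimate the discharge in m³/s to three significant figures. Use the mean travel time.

t̄ = (53.4 + 57.3 + 54.0) / 3 = 54.9 s
v_surface = L / t̄ = 58.9 / 54.9 = 1.073 m/s
v_mean = 0.83 × 1.073 = 0.8905 m/s
Q = A × v_mean = 9.75 × 0.8905 = 8.682 m³/s

8.68 m³/s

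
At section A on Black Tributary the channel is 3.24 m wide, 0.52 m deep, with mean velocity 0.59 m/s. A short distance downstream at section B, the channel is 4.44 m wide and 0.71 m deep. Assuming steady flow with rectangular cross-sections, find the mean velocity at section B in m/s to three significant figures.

Q = A₁V₁ = (3.24×0.52) × 0.59 = 0.9940 m³/s
A₂ = 4.44 × 0.71 = 3.152 m²
V₂ = Q/A₂ = 0.9940/3.152 = 0.3153 m/s

0.315 m/s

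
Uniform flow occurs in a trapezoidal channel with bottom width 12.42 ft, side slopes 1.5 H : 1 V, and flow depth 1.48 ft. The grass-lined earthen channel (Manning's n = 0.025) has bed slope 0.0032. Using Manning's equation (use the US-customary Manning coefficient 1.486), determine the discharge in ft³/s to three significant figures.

A = (b + z·y)·y = (12.42 + 1.5×1.48)×1.48 = 21.67 ft²
P = b + 2y√(1+z²) = 12.42 + 2×1.48×√(1+1.5²) = 17.76 ft
R = A/P = 21.67/17.76 = 1.220 ft
Q = (1.486/n)·A·R^(2/3)·S^(1/2) = (1.486/0.025) × 21.67 × 1.220^(2/3) × 0.0032^(1/2) = 83.19 ft³/s

83.2 ft³/s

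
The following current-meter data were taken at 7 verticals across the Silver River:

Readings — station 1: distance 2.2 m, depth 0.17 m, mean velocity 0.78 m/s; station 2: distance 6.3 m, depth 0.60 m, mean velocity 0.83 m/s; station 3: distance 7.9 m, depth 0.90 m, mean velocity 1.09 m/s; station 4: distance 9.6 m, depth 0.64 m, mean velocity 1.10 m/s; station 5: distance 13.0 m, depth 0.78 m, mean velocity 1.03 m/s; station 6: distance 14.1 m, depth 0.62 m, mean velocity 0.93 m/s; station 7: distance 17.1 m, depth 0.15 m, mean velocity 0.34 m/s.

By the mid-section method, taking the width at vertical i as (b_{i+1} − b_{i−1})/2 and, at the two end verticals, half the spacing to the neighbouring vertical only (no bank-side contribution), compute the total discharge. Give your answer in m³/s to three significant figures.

w_1 = (6.3 − 2.2)/2 = 2.05 m; q_1 = 0.78 × 0.17 × 2.05 = 0.2718 m³/s
w_2 = (7.9 − 2.2)/2 = 2.85 m; q_2 = 0.83 × 0.60 × 2.85 = 1.419 m³/s
w_3 = (9.6 − 6.3)/2 = 1.65 m; q_3 = 1.09 × 0.90 × 1.65 = 1.619 m³/s
w_4 = (13.0 − 7.9)/2 = 2.55 m; q_4 = 1.10 × 0.64 × 2.55 = 1.795 m³/s
w_5 = (14.1 − 9.6)/2 = 2.25 m; q_5 = 1.03 × 0.78 × 2.25 = 1.808 m³/s
w_6 = (17.1 − 13.0)/2 = 2.05 m; q_6 = 0.93 × 0.62 × 2.05 = 1.182 m³/s
w_7 = (17.1 − 14.1)/2 = 1.5 m; q_7 = 0.34 × 0.15 × 1.5 = 0.07650 m³/s
Q = Σ qᵢ = 8.171 m³/s

8.17 m³/s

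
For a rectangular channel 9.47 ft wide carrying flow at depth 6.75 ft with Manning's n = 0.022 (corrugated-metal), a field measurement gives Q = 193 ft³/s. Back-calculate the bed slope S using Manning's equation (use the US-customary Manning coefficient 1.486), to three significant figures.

0.000510

A = b·y = 9.47 × 6.75 = 63.92 ft²
P = b + 2y = 9.47 + 2×6.75 = 22.97 ft
R = A/P = 63.92/22.97 = 2.783 ft
S = (Q·n / (1.486·A·R^(2/3)))² = (193×0.022 / (1.486×63.92×1.978))² = 0.0005105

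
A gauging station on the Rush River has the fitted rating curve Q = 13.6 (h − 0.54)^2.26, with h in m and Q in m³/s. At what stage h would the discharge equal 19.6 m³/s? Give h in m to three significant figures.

h − h₀ = (Q/C)^(1/b) = (19.6/13.6)^(1/2.26) = 1.176 m
h = 0.54 + 1.176 = 1.716 m

1.72 m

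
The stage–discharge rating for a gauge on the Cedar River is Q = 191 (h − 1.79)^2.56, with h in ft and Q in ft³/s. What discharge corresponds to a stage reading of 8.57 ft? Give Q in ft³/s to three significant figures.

Q = 191 × (8.57 − 1.79)^2.56 = 191 × 6.78^2.56 = 25640 ft³/s

25600 ft³/s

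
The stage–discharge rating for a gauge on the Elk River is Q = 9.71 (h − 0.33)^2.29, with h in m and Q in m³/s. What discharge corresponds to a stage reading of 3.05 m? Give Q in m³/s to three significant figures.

96.0 m³/s

Q = 9.71 × (3.05 − 0.33)^2.29 = 9.71 × 2.72^2.29 = 96.02 m³/s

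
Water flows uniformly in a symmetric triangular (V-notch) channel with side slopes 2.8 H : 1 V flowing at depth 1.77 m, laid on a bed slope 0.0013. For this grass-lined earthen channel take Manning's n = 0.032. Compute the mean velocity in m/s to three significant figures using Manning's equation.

A = z·y² = 2.8×1.77² = 8.772 m²
P = 2y√(1+z²) = 2×1.77×√(1+2.8²) = 10.53 m
R = A/P = 8.772/10.53 = 0.8334 m
Q = (1/n)·A·R^(2/3)·S^(1/2) = (1/0.032) × 8.772 × 0.8334^(2/3) × 0.0013^(1/2) = 8.753 m³/s
V = Q/A = 8.753/8.772 = 0.9979 m/s

0.998 m/s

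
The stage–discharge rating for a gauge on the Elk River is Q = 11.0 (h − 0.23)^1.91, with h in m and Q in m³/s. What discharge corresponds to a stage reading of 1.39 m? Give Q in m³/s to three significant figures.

Q = 11.0 × (1.39 − 0.23)^1.91 = 11.0 × 1.16^1.91 = 14.61 m³/s

14.6 m³/s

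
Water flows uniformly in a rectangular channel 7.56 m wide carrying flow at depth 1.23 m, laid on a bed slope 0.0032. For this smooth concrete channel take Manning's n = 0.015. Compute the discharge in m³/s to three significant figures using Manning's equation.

33.4 m³/s

A = b·y = 7.56 × 1.23 = 9.299 m²
P = b + 2y = 7.56 + 2×1.23 = 10.02 m
R = A/P = 9.299/10.02 = 0.9280 m
Q = (1/n)·A·R^(2/3)·S^(1/2) = (1/0.015) × 9.299 × 0.9280^(2/3) × 0.0032^(1/2) = 33.36 m³/s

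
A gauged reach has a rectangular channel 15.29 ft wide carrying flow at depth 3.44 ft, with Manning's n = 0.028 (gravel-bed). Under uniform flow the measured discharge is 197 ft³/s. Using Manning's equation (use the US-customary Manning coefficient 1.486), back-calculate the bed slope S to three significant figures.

0.00157

A = b·y = 15.29 × 3.44 = 52.60 ft²
P = b + 2y = 15.29 + 2×3.44 = 22.17 ft
R = A/P = 52.60/22.17 = 2.372 ft
S = (Q·n / (1.486·A·R^(2/3)))² = (197×0.028 / (1.486×52.60×1.779))² = 0.001574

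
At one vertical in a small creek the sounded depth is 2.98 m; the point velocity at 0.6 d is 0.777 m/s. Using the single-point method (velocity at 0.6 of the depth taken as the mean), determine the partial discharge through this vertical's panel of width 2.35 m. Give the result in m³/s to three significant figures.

v̄ = v₀.₆ = 0.777 m/s
q = v̄ × d × w = 0.7770 × 2.98 × 2.35 = 5.441 m³/s

5.44 m³/s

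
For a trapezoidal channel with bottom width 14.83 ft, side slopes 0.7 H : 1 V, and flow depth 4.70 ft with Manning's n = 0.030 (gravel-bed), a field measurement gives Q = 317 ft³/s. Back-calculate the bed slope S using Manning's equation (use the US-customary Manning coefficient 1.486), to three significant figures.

0.00118

A = (b + z·y)·y = (14.83 + 0.7×4.70)×4.70 = 85.16 ft²
P = b + 2y√(1+z²) = 14.83 + 2×4.70×√(1+0.7²) = 26.30 ft
R = A/P = 85.16/26.30 = 3.238 ft
S = (Q·n / (1.486·A·R^(2/3)))² = (317×0.030 / (1.486×85.16×2.189))² = 0.001179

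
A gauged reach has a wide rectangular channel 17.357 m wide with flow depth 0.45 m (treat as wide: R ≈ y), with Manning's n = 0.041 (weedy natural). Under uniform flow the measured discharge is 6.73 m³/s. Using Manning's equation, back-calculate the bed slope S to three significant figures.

A = b·y = 17.357 × 0.45 = 7.811 m²
Wide channel: R ≈ y = 0.45 m
S = (Q·n / (1·A·R^(2/3)))² = (6.73×0.041 / (1×7.811×0.5872))² = 0.003619

0.00362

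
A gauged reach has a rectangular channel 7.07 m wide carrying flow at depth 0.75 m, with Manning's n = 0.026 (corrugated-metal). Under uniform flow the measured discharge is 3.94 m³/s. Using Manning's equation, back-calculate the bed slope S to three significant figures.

0.000708

A = b·y = 7.07 × 0.75 = 5.303 m²
P = b + 2y = 7.07 + 2×0.75 = 8.570 m
R = A/P = 5.303/8.570 = 0.6187 m
S = (Q·n / (1·A·R^(2/3)))² = (3.94×0.026 / (1×5.303×0.7261))² = 0.0007079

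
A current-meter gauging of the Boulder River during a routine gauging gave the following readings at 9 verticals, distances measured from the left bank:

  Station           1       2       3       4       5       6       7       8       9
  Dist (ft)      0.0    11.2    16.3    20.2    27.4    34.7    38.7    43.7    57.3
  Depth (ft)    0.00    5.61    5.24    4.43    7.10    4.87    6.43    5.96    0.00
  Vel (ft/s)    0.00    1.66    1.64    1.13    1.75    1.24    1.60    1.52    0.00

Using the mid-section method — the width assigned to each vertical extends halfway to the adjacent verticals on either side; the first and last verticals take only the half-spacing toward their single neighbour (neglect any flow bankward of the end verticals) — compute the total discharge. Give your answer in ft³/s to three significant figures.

w_2 = (16.3 − 0.0)/2 = 8.15 ft; q_2 = 1.66 × 5.61 × 8.15 = 75.90 ft³/s
w_3 = (20.2 − 11.2)/2 = 4.5 ft; q_3 = 1.64 × 5.24 × 4.5 = 38.67 ft³/s
w_4 = (27.4 − 16.3)/2 = 5.55 ft; q_4 = 1.13 × 4.43 × 5.55 = 27.78 ft³/s
w_5 = (34.7 − 20.2)/2 = 7.25 ft; q_5 = 1.75 × 7.10 × 7.25 = 90.08 ft³/s
w_6 = (38.7 − 27.4)/2 = 5.65 ft; q_6 = 1.24 × 4.87 × 5.65 = 34.12 ft³/s
w_7 = (43.7 − 34.7)/2 = 4.5 ft; q_7 = 1.60 × 6.43 × 4.5 = 46.30 ft³/s
w_8 = (57.3 − 38.7)/2 = 9.3 ft; q_8 = 1.52 × 5.96 × 9.3 = 84.25 ft³/s
Stations 1, 9 contribute zero (depth or velocity is 0).
Q = Σ qᵢ = 397.1 ft³/s

397 ft³/s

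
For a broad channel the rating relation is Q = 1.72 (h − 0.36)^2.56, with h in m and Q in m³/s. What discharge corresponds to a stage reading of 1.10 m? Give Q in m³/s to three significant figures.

0.796 m³/s

Q = 1.72 × (1.10 − 0.36)^2.56 = 1.72 × 0.74^2.56 = 0.7957 m³/s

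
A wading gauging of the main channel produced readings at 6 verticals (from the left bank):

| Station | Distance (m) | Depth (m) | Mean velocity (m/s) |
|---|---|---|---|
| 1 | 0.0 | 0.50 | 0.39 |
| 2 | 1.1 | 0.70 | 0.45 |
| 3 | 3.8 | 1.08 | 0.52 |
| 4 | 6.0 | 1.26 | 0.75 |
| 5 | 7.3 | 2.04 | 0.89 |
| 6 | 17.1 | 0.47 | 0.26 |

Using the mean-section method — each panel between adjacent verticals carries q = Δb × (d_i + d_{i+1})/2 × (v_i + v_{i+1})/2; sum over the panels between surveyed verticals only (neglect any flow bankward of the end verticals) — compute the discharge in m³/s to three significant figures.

11.9 m³/s

Panel 1-2: Δb = 1.1 m, d̄ = (0.50+0.70)/2 = 0.6, v̄ = (0.39+0.45)/2 = 0.42 → q = 1.1×0.6×0.42 = 0.2772 m³/s
Panel 2-3: Δb = 2.7 m, d̄ = (0.70+1.08)/2 = 0.89, v̄ = (0.45+0.52)/2 = 0.485 → q = 2.7×0.89×0.485 = 1.165 m³/s
Panel 3-4: Δb = 2.2 m, d̄ = (1.08+1.26)/2 = 1.17, v̄ = (0.52+0.75)/2 = 0.635 → q = 2.2×1.17×0.635 = 1.634 m³/s
Panel 4-5: Δb = 1.3 m, d̄ = (1.26+2.04)/2 = 1.65, v̄ = (0.75+0.89)/2 = 0.82 → q = 1.3×1.65×0.82 = 1.759 m³/s
Panel 5-6: Δb = 9.8 m, d̄ = (2.04+0.47)/2 = 1.255, v̄ = (0.89+0.26)/2 = 0.575 → q = 9.8×1.255×0.575 = 7.072 m³/s
Q = Σ q = 11.91 m³/s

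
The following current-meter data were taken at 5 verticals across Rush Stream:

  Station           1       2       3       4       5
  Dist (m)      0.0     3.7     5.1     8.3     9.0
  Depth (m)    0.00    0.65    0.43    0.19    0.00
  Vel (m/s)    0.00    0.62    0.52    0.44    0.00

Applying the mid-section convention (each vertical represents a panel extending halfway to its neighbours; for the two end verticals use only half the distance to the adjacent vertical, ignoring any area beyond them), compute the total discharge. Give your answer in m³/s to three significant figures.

w_2 = (5.1 − 0.0)/2 = 2.55 m; q_2 = 0.62 × 0.65 × 2.55 = 1.028 m³/s
w_3 = (8.3 − 3.7)/2 = 2.3 m; q_3 = 0.52 × 0.43 × 2.3 = 0.5143 m³/s
w_4 = (9.0 − 5.1)/2 = 1.95 m; q_4 = 0.44 × 0.19 × 1.95 = 0.1630 m³/s
Stations 1, 5 contribute zero (depth or velocity is 0).
Q = Σ qᵢ = 1.705 m³/s

1.70 m³/s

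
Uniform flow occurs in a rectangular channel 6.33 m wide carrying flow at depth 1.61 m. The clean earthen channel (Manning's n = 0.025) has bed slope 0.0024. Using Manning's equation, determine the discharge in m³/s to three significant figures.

20.9 m³/s

A = b·y = 6.33 × 1.61 = 10.19 m²
P = b + 2y = 6.33 + 2×1.61 = 9.550 m
R = A/P = 10.19/9.550 = 1.067 m
Q = (1/n)·A·R^(2/3)·S^(1/2) = (1/0.025) × 10.19 × 1.067^(2/3) × 0.0024^(1/2) = 20.86 m³/s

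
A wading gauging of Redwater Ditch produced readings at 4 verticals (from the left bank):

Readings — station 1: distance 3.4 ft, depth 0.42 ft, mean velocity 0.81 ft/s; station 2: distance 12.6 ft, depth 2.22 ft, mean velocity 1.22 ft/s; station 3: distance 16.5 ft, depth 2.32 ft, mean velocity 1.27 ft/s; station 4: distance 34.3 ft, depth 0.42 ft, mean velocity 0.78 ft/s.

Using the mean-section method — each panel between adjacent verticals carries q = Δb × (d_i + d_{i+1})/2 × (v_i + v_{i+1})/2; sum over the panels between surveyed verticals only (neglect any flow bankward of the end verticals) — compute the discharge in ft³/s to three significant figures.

48.3 ft³/s

Panel 1-2: Δb = 9.2 ft, d̄ = (0.42+2.22)/2 = 1.32, v̄ = (0.81+1.22)/2 = 1.015 → q = 9.2×1.32×1.015 = 12.33 ft³/s
Panel 2-3: Δb = 3.9 ft, d̄ = (2.22+2.32)/2 = 2.27, v̄ = (1.22+1.27)/2 = 1.245 → q = 3.9×2.27×1.245 = 11.02 ft³/s
Panel 3-4: Δb = 17.8 ft, d̄ = (2.32+0.42)/2 = 1.37, v̄ = (1.27+0.78)/2 = 1.025 → q = 17.8×1.37×1.025 = 25.00 ft³/s
Q = Σ q = 48.34 ft³/s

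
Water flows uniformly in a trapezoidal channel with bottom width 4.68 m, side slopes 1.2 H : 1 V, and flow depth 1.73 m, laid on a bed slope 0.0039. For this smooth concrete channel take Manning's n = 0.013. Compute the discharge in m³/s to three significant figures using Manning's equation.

A = (b + z·y)·y = (4.68 + 1.2×1.73)×1.73 = 11.69 m²
P = b + 2y√(1+z²) = 4.68 + 2×1.73×√(1+1.2²) = 10.08 m
R = A/P = 11.69/10.08 = 1.159 m
Q = (1/n)·A·R^(2/3)·S^(1/2) = (1/0.013) × 11.69 × 1.159^(2/3) × 0.0039^(1/2) = 61.95 m³/s

61.9 m³/s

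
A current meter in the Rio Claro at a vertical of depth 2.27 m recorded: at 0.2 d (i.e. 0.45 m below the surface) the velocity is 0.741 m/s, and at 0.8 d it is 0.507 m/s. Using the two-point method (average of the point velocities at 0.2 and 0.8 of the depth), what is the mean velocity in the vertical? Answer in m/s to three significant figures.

0.624 m/s

v̄ = (0.741 + 0.507) / 2 = 0.6240 m/s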